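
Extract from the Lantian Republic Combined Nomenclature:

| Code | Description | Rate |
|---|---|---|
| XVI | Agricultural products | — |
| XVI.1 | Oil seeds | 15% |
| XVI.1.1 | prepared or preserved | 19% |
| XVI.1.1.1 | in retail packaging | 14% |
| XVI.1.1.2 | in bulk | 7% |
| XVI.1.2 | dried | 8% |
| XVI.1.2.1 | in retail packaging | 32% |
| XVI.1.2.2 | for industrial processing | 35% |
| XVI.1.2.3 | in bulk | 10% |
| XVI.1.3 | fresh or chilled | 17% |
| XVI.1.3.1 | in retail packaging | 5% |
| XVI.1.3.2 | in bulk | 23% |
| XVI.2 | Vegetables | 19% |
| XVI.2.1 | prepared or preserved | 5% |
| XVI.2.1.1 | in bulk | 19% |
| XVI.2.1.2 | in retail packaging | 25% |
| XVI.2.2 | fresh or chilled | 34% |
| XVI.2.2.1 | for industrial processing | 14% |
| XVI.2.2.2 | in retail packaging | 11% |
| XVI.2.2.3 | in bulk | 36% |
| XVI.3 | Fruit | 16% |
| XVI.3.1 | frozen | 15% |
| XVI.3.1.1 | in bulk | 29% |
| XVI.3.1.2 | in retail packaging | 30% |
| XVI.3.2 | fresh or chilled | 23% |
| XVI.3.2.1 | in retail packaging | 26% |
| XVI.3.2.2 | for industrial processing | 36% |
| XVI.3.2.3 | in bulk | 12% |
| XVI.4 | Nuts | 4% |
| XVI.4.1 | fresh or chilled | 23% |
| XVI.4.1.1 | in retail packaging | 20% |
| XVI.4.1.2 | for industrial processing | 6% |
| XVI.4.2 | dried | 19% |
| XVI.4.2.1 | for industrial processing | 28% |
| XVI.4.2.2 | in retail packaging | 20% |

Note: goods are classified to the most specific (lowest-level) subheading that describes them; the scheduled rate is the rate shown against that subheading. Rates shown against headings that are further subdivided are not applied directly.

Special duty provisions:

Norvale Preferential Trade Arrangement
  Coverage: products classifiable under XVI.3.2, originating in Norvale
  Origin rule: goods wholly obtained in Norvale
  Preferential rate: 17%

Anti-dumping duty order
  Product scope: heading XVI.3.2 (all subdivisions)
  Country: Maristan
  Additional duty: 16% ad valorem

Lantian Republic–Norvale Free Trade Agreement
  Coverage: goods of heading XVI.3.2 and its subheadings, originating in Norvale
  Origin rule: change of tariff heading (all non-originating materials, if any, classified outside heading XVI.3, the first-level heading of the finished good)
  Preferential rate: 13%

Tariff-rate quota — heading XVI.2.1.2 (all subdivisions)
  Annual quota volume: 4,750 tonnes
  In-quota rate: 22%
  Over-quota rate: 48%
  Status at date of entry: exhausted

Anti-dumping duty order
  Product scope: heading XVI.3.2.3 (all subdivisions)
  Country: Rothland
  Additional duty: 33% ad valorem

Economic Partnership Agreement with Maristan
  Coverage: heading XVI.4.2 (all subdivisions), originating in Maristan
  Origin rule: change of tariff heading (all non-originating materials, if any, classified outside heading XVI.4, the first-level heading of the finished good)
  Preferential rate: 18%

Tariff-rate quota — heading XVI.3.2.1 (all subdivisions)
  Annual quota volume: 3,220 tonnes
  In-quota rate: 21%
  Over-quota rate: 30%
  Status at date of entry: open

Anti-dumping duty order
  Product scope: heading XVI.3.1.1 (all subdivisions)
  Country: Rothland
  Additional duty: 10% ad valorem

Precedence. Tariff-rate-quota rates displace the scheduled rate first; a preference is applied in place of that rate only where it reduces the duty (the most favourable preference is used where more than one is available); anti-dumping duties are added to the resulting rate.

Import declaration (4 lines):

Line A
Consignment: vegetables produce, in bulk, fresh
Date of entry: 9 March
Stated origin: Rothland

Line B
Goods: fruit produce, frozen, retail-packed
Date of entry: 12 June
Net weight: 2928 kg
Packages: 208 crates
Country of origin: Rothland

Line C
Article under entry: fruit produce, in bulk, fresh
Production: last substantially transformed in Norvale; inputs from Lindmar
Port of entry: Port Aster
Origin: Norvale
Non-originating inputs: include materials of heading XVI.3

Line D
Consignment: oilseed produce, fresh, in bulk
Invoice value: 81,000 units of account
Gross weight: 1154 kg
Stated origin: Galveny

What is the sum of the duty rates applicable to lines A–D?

101%

Line A: vegetables → XVI.2; fresh → XVI.2.2; in bulk → XVI.2.2.3. Scheduled 36%. No special measure applies. → 36%.
Line B: fruit → XVI.3; frozen → XVI.3.1; retail-packed → XVI.3.1.2. Scheduled 30%. No special measure applies. → 30%.
Line C: fruit → XVI.3; fresh → XVI.3.2; in bulk → XVI.3.2.3. Scheduled 12%. Norvale agreement on XVI.3.2: not wholly obtained; Norvale agreement on XVI.3.2: CTH not met. → 12%.
Line D: oilseed → XVI.1; fresh → XVI.1.3; in bulk → XVI.1.3.2. Scheduled 23%. No special measure applies. → 23%.
Sum: 36% + 30% + 12% + 23% = 101%.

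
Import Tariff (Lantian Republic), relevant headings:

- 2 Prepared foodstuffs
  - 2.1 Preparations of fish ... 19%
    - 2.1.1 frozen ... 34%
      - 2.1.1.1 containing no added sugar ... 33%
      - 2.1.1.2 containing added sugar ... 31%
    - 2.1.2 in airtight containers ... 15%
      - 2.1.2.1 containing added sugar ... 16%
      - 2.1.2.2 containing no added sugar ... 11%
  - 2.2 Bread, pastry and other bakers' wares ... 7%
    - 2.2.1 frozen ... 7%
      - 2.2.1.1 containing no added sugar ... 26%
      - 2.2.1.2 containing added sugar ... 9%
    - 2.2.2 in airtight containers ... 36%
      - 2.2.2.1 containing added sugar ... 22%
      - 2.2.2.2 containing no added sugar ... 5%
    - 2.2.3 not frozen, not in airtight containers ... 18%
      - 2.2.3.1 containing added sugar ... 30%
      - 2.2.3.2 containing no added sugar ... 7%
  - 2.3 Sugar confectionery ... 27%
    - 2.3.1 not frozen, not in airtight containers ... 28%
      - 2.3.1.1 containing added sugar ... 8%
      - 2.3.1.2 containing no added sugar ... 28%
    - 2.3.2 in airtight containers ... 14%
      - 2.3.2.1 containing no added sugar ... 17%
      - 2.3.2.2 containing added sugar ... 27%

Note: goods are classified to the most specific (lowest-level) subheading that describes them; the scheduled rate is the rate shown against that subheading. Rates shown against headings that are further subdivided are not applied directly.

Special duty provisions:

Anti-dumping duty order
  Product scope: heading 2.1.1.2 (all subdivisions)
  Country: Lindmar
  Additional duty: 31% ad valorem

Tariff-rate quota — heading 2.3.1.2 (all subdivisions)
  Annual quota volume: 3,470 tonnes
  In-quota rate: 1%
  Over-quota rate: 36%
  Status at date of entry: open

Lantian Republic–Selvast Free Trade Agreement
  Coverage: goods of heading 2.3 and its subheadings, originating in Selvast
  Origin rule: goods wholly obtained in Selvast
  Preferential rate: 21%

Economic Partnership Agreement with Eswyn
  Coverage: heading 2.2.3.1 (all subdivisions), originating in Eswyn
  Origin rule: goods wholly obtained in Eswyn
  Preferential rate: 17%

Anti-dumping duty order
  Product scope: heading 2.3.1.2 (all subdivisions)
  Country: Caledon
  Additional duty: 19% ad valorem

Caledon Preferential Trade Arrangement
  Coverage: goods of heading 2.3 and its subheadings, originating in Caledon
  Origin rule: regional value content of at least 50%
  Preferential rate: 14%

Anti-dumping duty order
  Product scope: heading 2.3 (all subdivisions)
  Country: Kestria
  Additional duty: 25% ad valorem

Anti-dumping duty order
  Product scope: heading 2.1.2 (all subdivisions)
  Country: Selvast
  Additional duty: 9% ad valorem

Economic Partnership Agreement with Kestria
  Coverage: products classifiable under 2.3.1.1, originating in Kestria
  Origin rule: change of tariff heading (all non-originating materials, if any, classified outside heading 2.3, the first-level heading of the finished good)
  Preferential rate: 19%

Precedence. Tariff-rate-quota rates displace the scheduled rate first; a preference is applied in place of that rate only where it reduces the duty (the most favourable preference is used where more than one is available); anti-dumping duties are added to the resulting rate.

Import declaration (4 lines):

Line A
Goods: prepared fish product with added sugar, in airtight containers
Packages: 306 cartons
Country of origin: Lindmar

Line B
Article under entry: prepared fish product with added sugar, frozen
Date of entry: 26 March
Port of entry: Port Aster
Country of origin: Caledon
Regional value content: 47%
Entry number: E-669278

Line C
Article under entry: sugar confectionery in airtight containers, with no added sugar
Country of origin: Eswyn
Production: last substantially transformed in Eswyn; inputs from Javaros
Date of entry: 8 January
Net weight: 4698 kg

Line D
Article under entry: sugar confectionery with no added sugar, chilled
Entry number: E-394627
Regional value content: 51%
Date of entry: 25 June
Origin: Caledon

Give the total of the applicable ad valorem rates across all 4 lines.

84%

Line A: prepared fish product → 2.1; in airtight containers → 2.1.2; with added sugar → 2.1.2.1. Scheduled 16%. No special measure applies. → 16%.
Line B: prepared fish product → 2.1; frozen → 2.1.1; with added sugar → 2.1.1.2. Scheduled 31%. Caledon agreement on 2.3: 2.1.1.2 not covered. → 31%.
Line C: sugar confectionery → 2.3; in airtight containers → 2.3.2; with no added sugar → 2.3.2.1. Scheduled 17%. Eswyn agreement on 2.2.3.1: 2.3.2.1 not covered. → 17%.
Line D: sugar confectionery → 2.3; chilled → 2.3.1; with no added sugar → 2.3.1.2. Scheduled 28%. quota on 2.3.1.2 open → in-quota 1%; Caledon agreement on 2.3: RVC ≥ 50% → 14% available; preference 14% not lower than 1% → no reduction; anti-dumping (Caledon, 2.3.1.2): +19%; total 1% + 19% = 20%. → 20%.
Sum: 16% + 31% + 17% + 20% = 84%.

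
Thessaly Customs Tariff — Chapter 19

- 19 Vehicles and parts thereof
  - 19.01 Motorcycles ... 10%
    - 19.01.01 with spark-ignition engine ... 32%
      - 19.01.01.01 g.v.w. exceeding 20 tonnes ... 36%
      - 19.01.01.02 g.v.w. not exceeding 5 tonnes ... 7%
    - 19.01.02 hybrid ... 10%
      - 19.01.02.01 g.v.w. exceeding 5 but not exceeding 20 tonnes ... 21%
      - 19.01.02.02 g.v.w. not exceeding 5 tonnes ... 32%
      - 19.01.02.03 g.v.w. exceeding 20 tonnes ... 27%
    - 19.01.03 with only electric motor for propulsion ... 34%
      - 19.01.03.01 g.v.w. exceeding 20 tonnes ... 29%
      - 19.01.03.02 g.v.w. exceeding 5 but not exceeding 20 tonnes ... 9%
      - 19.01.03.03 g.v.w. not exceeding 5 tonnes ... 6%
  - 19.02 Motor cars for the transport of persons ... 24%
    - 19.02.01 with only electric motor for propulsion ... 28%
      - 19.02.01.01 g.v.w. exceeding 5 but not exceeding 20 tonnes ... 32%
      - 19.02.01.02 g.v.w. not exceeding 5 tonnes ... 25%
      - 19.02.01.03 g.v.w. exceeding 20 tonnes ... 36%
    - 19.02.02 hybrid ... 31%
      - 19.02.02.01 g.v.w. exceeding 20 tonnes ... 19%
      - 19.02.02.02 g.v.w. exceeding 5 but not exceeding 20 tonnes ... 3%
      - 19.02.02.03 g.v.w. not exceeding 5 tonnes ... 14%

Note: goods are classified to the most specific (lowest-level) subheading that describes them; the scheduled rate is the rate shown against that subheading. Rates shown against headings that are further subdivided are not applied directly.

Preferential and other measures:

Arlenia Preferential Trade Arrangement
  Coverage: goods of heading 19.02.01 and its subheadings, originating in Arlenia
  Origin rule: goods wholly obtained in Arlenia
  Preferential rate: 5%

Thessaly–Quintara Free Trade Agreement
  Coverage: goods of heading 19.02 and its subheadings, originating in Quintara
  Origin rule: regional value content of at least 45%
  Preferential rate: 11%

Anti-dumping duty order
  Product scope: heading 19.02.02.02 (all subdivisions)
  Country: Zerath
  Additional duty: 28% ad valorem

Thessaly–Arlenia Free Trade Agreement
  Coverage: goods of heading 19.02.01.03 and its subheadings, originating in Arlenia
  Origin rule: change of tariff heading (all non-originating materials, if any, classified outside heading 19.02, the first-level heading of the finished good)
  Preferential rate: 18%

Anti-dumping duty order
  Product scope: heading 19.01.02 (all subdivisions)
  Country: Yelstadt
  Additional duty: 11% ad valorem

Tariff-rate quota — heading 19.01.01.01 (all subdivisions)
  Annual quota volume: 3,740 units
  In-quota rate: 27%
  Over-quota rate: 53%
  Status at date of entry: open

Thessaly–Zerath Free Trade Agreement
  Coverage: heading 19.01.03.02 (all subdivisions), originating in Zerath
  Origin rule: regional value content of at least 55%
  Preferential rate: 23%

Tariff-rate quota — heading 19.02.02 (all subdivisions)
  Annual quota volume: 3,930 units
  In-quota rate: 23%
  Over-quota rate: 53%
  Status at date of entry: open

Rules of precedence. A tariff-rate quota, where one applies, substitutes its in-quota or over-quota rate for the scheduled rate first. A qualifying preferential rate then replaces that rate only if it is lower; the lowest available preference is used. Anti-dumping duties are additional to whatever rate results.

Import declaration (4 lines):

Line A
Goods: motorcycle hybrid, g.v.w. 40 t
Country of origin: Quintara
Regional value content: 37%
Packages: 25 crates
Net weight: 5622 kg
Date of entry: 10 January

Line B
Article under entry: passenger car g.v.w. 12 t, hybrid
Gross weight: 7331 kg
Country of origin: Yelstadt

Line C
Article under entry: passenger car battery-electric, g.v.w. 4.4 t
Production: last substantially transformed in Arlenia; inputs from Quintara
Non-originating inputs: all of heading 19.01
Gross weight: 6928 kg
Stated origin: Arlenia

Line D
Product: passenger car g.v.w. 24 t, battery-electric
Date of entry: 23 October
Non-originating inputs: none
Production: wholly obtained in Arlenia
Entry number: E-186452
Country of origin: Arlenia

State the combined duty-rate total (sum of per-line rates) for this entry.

80%

Line A: motorcycle → 19.01; hybrid → 19.01.02; g.v.w. 40 t → 19.01.02.03. Scheduled 27%. Quintara agreement on 19.02: 19.01.02.03 not covered. → 27%.
Line B: passenger car → 19.02; hybrid → 19.02.02; g.v.w. 12 t → 19.02.02.02. Scheduled 3%. quota on 19.02.02 open → in-quota 23%. → 23%.
Line C: passenger car → 19.02; battery-electric → 19.02.01; g.v.w. 4.4 t → 19.02.01.02. Scheduled 25%. Arlenia agreement on 19.02.01: not wholly obtained; Arlenia agreement on 19.02.01.03: 19.02.01.02 not covered. → 25%.
Line D: passenger car → 19.02; battery-electric → 19.02.01; g.v.w. 24 t → 19.02.01.03. Scheduled 36%. Arlenia agreement on 19.02.01: wholly obtained → 5% available; Arlenia agreement on 19.02.01.03: CTH met → 18% available; preferential 5%. → 5%.
Sum: 27% + 23% + 25% + 5% = 80%.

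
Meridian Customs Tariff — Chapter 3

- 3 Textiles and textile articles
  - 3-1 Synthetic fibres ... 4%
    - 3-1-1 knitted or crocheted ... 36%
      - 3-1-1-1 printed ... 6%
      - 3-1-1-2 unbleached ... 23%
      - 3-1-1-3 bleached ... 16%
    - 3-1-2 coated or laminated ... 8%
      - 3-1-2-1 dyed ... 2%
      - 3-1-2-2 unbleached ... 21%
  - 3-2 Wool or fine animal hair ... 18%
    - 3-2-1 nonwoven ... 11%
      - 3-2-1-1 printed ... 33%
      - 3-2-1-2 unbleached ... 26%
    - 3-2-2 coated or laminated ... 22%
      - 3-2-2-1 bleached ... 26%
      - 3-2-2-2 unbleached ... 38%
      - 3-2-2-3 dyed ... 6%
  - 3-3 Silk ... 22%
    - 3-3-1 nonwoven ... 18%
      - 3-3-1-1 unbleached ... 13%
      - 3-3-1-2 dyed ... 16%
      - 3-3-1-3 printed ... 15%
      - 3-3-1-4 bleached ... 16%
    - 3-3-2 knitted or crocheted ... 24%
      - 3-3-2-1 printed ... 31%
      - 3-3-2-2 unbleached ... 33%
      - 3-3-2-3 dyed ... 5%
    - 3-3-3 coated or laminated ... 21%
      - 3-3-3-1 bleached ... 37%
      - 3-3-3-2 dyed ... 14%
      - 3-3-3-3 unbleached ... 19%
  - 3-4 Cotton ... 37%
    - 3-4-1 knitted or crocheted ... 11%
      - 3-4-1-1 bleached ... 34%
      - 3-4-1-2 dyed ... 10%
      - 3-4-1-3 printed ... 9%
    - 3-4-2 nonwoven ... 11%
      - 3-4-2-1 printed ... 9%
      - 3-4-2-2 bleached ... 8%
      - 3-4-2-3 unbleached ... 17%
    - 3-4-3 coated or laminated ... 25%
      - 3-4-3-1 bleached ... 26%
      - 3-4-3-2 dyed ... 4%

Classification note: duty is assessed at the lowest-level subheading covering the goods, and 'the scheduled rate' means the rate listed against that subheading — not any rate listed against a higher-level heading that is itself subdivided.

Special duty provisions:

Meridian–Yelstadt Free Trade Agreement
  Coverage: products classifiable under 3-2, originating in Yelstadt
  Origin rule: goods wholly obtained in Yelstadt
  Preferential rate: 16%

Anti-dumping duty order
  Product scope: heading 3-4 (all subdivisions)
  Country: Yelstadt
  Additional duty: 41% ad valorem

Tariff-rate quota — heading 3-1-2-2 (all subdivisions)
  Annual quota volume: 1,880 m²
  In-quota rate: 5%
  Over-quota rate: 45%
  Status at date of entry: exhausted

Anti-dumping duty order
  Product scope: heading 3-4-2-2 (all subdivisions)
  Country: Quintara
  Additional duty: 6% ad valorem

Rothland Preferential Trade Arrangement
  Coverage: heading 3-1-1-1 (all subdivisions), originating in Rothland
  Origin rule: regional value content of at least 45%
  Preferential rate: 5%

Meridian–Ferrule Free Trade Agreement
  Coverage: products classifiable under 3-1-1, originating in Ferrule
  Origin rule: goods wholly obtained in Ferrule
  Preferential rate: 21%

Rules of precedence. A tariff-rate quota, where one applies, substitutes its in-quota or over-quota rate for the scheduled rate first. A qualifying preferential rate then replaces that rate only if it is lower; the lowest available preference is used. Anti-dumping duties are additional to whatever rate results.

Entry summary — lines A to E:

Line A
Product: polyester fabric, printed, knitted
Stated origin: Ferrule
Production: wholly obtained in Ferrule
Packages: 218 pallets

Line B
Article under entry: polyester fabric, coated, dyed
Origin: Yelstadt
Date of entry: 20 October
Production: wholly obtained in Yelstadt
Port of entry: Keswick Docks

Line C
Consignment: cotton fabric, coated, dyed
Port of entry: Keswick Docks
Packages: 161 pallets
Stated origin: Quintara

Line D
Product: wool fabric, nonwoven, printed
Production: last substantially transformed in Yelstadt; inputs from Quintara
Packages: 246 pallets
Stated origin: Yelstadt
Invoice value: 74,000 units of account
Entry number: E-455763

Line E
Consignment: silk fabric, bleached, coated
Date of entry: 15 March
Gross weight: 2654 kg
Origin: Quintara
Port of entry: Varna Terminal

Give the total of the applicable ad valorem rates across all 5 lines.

Line A: polyester → 3-1; knitted → 3-1-1; printed → 3-1-1-1. Scheduled 6%. Ferrule agreement on 3-1-1: wholly obtained → 21% available; preference 21% not lower than 6% → no reduction. → 6%.
Line B: polyester → 3-1; coated → 3-1-2; dyed → 3-1-2-1. Scheduled 2%. Yelstadt agreement on 3-2: 3-1-2-1 not covered. → 2%.
Line C: cotton → 3-4; coated → 3-4-3; dyed → 3-4-3-2. Scheduled 4%. No special measure applies. → 4%.
Line D: wool → 3-2; nonwoven → 3-2-1; printed → 3-2-1-1. Scheduled 33%. Yelstadt agreement on 3-2: not wholly obtained. → 33%.
Line E: silk → 3-3; coated → 3-3-3; bleached → 3-3-3-1. Scheduled 37%. No special measure applies. → 37%.
Sum: 6% + 2% + 4% + 33% + 37% = 82%.

82%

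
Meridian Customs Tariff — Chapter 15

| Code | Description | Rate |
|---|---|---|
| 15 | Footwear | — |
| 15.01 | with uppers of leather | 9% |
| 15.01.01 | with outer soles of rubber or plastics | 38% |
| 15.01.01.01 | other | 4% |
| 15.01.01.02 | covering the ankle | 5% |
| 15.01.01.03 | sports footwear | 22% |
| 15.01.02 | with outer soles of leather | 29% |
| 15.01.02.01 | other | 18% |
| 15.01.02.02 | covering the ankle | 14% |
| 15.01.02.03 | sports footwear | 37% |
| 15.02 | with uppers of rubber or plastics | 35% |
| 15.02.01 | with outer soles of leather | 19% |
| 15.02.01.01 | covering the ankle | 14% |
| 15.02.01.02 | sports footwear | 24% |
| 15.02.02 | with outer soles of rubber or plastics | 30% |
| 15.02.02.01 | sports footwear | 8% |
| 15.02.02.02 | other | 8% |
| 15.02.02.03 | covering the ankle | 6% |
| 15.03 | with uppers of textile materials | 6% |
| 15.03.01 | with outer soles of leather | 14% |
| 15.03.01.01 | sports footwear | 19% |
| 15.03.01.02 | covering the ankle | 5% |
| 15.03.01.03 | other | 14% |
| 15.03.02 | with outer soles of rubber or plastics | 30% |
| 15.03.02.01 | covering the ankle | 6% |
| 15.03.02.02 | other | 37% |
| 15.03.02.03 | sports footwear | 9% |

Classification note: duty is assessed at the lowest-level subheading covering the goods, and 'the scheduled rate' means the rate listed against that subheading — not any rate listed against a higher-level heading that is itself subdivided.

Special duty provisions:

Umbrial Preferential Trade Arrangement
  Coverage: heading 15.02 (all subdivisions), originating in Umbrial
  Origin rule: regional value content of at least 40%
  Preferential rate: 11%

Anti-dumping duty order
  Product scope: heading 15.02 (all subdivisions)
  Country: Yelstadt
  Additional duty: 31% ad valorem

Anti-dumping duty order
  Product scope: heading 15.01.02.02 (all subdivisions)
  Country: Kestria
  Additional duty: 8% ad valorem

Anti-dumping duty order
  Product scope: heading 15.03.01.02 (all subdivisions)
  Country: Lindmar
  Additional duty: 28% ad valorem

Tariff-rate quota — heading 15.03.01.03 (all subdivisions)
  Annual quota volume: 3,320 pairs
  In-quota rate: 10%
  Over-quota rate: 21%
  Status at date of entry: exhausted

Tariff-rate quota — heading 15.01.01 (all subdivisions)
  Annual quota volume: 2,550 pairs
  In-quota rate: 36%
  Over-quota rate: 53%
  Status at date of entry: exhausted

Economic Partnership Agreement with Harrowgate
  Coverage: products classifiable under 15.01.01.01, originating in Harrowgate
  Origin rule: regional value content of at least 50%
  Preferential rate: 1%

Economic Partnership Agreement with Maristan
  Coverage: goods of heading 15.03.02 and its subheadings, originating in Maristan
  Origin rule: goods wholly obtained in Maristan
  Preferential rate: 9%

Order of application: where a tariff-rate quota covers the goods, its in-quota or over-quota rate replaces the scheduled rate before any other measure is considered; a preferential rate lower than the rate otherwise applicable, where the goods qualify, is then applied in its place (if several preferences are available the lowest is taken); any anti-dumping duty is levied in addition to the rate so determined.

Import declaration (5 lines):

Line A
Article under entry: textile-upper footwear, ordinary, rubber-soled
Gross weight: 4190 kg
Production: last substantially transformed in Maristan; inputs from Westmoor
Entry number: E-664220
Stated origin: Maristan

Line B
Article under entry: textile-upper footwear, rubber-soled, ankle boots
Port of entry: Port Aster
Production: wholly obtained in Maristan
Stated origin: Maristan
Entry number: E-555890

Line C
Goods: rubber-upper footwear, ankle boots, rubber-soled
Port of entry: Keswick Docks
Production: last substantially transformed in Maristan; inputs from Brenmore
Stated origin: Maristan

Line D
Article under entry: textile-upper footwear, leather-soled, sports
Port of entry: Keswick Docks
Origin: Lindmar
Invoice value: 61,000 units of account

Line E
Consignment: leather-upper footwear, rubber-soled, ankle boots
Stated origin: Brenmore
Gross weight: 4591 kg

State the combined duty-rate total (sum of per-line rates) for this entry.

121%

Line A: textile-upper → 15.03; rubber-soled → 15.03.02; ordinary → 15.03.02.02. Scheduled 37%. Maristan agreement on 15.03.02: not wholly obtained. → 37%.
Line B: textile-upper → 15.03; rubber-soled → 15.03.02; ankle boots → 15.03.02.01. Scheduled 6%. Maristan agreement on 15.03.02: wholly obtained → 9% available; preference 9% not lower than 6% → no reduction. → 6%.
Line C: rubber-upper → 15.02; rubber-soled → 15.02.02; ankle boots → 15.02.02.03. Scheduled 6%. Maristan agreement on 15.03.02: 15.02.02.03 not covered. → 6%.
Line D: textile-upper → 15.03; leather-soled → 15.03.01; sports → 15.03.01.01. Scheduled 19%. No special measure applies. → 19%.
Line E: leather-upper → 15.01; rubber-soled → 15.01.01; ankle boots → 15.01.01.02. Scheduled 5%. quota on 15.01.01 exhausted → over-quota 53%. → 53%.
Sum: 37% + 6% + 6% + 19% + 53% = 121%.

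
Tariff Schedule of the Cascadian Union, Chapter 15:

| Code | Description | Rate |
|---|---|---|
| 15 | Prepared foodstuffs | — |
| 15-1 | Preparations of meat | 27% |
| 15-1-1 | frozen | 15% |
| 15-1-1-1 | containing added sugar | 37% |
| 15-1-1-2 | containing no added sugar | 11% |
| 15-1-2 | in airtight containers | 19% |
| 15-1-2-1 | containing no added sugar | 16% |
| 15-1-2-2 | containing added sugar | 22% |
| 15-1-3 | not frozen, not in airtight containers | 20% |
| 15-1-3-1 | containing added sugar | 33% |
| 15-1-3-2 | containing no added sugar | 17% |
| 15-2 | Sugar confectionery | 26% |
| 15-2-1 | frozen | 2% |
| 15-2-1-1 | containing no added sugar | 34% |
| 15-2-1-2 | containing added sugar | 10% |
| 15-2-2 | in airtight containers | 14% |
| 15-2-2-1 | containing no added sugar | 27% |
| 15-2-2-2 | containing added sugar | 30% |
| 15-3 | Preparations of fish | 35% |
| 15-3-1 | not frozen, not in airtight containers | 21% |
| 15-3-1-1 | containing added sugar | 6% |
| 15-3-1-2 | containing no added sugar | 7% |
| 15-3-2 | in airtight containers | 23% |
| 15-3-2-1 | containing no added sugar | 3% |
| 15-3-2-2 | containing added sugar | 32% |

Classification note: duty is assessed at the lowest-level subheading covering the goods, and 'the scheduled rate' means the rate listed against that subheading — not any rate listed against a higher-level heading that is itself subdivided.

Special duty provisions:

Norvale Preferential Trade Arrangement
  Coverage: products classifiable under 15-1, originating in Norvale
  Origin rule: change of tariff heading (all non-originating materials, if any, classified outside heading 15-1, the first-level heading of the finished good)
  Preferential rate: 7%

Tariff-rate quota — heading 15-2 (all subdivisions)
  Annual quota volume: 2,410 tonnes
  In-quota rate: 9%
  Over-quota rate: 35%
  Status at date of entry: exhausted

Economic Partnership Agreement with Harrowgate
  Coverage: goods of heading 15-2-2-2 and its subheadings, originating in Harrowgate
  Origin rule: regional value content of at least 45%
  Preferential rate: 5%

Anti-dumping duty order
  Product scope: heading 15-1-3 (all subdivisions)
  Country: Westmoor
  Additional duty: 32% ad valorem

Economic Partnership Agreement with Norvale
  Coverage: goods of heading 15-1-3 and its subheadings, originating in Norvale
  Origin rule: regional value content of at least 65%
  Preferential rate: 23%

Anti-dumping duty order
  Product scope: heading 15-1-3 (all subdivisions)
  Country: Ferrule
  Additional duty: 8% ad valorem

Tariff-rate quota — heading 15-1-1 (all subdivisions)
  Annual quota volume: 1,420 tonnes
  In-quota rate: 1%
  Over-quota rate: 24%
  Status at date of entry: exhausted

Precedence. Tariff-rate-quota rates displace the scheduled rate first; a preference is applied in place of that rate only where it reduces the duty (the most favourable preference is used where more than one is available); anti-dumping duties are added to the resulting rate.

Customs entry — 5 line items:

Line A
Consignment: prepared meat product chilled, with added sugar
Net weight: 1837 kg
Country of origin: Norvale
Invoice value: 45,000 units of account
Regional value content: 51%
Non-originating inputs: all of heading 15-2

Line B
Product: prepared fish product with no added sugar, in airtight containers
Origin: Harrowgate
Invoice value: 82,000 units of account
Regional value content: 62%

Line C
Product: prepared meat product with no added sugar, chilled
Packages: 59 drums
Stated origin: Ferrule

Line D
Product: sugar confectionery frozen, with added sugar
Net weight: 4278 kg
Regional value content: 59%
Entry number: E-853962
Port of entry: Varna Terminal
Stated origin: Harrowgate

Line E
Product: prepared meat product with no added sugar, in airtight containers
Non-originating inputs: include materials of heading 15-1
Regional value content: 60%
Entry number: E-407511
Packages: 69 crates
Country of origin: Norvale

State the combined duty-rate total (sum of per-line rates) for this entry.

86%

Line A: prepared meat product → 15-1; chilled → 15-1-3; with added sugar → 15-1-3-1. Scheduled 33%. Norvale agreement on 15-1: CTH met → 7% available; Norvale agreement on 15-1-3: RVC < 65%; preferential 7%. → 7%.
Line B: prepared fish product → 15-3; in airtight containers → 15-3-2; with no added sugar → 15-3-2-1. Scheduled 3%. Harrowgate agreement on 15-2-2-2: 15-3-2-1 not covered. → 3%.
Line C: prepared meat product → 15-1; chilled → 15-1-3; with no added sugar → 15-1-3-2. Scheduled 17%. anti-dumping (Ferrule, 15-1-3): +8%; total 17% + 8% = 25%. → 25%.
Line D: sugar confectionery → 15-2; frozen → 15-2-1; with added sugar → 15-2-1-2. Scheduled 10%. quota on 15-2 exhausted → over-quota 35%; Harrowgate agreement on 15-2-2-2: 15-2-1-2 not covered. → 35%.
Line E: prepared meat product → 15-1; in airtight containers → 15-1-2; with no added sugar → 15-1-2-1. Scheduled 16%. Norvale agreement on 15-1: CTH not met; Norvale agreement on 15-1-3: 15-1-2-1 not covered. → 16%.
Sum: 7% + 3% + 25% + 35% + 16% = 86%.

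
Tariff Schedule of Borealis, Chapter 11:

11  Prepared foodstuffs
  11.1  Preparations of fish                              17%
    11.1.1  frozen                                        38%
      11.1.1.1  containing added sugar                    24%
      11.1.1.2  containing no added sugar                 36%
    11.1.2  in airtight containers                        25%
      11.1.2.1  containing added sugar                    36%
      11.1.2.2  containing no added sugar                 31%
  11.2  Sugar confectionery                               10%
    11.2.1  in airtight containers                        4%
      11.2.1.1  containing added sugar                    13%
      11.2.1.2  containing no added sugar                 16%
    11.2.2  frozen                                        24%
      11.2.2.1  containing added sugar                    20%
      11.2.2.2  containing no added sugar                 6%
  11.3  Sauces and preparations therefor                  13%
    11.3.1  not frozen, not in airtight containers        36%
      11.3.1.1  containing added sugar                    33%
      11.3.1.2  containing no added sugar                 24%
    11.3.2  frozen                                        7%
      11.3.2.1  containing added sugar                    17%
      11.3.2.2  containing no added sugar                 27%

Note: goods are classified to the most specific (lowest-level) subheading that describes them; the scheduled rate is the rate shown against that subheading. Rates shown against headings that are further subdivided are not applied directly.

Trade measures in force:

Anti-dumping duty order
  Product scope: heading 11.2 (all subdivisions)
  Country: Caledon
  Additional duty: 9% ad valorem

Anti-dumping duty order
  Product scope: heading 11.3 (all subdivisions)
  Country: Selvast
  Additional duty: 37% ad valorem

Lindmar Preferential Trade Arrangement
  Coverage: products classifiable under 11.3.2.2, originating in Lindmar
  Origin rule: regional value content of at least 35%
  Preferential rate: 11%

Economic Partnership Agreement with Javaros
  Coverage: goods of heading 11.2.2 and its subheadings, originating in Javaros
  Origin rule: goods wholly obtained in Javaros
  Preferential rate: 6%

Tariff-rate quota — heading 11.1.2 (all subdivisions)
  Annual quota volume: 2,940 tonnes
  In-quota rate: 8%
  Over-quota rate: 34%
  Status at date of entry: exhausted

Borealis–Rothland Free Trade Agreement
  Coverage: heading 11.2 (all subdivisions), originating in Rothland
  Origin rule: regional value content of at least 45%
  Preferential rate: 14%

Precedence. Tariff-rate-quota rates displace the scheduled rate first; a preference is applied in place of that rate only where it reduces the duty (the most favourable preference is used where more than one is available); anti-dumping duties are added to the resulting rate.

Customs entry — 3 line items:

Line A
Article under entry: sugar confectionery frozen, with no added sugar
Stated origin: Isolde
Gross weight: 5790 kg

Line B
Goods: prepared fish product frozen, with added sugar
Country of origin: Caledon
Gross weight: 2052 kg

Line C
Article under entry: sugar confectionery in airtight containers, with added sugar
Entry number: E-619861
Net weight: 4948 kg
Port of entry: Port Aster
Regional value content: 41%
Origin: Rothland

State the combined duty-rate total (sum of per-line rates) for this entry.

Line A: sugar confectionery → 11.2; frozen → 11.2.2; with no added sugar → 11.2.2.2. Scheduled 6%. No special measure applies. → 6%.
Line B: prepared fish product → 11.1; frozen → 11.1.1; with added sugar → 11.1.1.1. Scheduled 24%. No special measure applies. → 24%.
Line C: sugar confectionery → 11.2; in airtight containers → 11.2.1; with added sugar → 11.2.1.1. Scheduled 13%. Rothland agreement on 11.2: RVC < 45%. → 13%.
Sum: 6% + 24% + 13% = 43%.

43%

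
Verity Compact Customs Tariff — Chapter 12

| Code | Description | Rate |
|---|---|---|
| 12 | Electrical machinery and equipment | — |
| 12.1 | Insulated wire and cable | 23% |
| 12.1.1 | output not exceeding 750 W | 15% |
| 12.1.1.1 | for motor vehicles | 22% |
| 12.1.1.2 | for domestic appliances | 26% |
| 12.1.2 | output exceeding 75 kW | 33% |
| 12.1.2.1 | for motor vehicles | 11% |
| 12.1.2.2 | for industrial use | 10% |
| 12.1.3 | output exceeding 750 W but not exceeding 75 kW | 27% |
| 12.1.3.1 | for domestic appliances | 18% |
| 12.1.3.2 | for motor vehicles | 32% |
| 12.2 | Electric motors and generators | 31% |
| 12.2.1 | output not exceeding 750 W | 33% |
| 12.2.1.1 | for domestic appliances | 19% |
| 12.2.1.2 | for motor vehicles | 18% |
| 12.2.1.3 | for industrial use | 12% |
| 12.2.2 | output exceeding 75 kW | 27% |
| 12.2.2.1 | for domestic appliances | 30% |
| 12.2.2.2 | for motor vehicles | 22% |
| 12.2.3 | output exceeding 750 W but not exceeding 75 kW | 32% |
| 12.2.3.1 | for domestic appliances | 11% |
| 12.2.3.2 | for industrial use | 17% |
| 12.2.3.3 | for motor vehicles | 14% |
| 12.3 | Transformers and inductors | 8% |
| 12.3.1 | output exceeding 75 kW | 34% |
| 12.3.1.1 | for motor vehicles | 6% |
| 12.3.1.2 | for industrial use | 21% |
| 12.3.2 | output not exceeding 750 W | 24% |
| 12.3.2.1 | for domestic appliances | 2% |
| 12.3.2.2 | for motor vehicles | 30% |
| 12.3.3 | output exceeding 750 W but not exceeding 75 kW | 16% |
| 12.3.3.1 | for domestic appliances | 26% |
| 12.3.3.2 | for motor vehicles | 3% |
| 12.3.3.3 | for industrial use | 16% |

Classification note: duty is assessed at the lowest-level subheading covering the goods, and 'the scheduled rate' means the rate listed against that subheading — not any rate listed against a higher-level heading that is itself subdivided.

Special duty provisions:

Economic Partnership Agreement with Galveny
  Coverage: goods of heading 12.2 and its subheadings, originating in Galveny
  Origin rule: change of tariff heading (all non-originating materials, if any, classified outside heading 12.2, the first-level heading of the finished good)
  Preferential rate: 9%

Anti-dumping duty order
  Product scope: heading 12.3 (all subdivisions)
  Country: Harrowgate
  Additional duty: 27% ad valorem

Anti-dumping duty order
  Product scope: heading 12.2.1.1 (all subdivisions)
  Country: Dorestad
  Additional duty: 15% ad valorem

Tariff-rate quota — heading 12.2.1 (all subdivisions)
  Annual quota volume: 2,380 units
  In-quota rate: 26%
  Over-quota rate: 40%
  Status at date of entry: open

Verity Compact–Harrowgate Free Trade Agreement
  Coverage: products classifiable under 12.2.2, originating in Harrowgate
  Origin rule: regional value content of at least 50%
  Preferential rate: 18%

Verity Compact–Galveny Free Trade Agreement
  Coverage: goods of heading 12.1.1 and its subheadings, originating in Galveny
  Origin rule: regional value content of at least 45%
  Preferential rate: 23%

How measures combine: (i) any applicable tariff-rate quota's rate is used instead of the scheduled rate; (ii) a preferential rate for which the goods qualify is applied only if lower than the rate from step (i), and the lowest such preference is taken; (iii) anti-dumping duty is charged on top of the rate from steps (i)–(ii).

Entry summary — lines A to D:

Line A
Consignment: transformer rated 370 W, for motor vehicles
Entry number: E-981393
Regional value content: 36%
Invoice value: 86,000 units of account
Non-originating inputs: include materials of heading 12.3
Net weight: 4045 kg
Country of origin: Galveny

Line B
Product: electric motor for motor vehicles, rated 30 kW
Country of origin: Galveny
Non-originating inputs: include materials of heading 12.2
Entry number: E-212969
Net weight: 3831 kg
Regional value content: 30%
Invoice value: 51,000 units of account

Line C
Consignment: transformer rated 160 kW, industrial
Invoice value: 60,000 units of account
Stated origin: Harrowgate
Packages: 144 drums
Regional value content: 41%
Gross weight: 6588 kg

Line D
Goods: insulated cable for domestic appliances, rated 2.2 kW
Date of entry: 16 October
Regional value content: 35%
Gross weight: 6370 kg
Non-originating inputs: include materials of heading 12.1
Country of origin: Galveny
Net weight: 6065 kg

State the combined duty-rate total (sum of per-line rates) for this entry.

Line A: transformer → 12.3; rated 370 W → 12.3.2; for motor vehicles → 12.3.2.2. Scheduled 30%. Galveny agreement on 12.2: 12.3.2.2 not covered; Galveny agreement on 12.1.1: 12.3.2.2 not covered. → 30%.
Line B: electric motor → 12.2; rated 30 kW → 12.2.3; for motor vehicles → 12.2.3.3. Scheduled 14%. Galveny agreement on 12.2: CTH not met; Galveny agreement on 12.1.1: 12.2.3.3 not covered. → 14%.
Line C: transformer → 12.3; rated 160 kW → 12.3.1; industrial → 12.3.1.2. Scheduled 21%. Harrowgate agreement on 12.2.2: 12.3.1.2 not covered; anti-dumping (Harrowgate, 12.3): +27%; total 21% + 27% = 48%. → 48%.
Line D: insulated cable → 12.1; rated 2.2 kW → 12.1.3; for domestic appliances → 12.1.3.1. Scheduled 18%. Galveny agreement on 12.2: 12.1.3.1 not covered; Galveny agreement on 12.1.1: 12.1.3.1 not covered. → 18%.
Sum: 30% + 14% + 48% + 18% = 110%.

110%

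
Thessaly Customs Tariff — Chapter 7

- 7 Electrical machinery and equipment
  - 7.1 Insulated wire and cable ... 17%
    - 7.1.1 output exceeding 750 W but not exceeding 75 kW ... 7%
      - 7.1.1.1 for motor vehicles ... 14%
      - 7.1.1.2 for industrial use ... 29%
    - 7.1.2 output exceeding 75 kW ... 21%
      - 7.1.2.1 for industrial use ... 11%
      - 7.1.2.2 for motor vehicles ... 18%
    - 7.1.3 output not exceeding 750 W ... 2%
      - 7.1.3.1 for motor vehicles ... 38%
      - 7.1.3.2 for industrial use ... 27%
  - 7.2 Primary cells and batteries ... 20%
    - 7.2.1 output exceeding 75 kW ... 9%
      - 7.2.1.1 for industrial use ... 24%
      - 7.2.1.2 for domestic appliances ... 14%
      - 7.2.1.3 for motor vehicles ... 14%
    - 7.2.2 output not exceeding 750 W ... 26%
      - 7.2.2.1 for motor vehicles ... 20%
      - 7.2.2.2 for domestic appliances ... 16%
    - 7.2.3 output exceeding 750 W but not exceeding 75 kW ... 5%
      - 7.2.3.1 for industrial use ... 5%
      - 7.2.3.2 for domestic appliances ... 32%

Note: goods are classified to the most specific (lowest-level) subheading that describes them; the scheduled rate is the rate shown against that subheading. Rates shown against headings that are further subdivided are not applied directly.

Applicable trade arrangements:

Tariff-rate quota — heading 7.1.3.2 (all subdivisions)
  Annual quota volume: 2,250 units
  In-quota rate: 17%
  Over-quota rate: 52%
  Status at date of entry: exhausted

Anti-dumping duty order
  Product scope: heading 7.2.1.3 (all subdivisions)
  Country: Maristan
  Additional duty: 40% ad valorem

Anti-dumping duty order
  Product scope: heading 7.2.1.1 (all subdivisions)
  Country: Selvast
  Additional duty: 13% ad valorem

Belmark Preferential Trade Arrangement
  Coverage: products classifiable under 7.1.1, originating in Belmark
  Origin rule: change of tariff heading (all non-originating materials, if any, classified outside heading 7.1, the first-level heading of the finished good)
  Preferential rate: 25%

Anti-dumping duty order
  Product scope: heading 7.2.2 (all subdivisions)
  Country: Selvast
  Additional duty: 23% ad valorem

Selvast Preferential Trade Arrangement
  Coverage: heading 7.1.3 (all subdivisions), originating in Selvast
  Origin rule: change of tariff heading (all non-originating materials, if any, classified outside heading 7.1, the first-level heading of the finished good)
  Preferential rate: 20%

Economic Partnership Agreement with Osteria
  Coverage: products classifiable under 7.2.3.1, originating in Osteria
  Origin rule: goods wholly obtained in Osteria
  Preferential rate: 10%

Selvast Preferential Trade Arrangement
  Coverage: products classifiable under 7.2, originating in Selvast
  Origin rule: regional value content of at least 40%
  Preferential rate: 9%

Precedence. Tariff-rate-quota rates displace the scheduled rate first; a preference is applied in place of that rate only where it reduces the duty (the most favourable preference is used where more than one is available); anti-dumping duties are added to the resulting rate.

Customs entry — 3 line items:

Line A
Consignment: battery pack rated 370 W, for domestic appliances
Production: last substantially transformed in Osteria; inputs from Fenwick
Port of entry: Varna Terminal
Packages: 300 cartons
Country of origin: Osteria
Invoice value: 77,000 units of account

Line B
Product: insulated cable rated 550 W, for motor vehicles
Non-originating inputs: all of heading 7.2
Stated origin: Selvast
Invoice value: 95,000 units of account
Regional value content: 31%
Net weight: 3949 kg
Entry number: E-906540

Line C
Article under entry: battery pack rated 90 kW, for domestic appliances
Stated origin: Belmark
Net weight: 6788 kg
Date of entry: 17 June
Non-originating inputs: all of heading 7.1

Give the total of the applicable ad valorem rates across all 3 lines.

50%

Line A: battery pack → 7.2; rated 370 W → 7.2.2; for domestic appliances → 7.2.2.2. Scheduled 16%. Osteria agreement on 7.2.3.1: 7.2.2.2 not covered. → 16%.
Line B: insulated cable → 7.1; rated 550 W → 7.1.3; for motor vehicles → 7.1.3.1. Scheduled 38%. Selvast agreement on 7.1.3: CTH met → 20% available; Selvast agreement on 7.2: 7.1.3.1 not covered; preferential 20%. → 20%.
Line C: battery pack → 7.2; rated 90 kW → 7.2.1; for domestic appliances → 7.2.1.2. Scheduled 14%. Belmark agreement on 7.1.1: 7.2.1.2 not covered. → 14%.
Sum: 16% + 20% + 14% = 50%.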